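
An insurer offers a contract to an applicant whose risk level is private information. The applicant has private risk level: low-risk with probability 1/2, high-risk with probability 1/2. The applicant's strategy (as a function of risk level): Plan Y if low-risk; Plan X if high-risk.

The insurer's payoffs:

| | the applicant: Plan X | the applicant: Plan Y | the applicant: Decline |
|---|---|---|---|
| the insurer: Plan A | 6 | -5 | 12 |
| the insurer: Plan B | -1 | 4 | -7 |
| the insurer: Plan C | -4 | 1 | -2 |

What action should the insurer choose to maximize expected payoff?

E[Plan A] = 1/2·(-5) + 1/2·(6) = 1/2
E[Plan B] = 1/2·(4) + 1/2·(-1) = 3/2
E[Plan C] = 1/2·(1) + 1/2·(-4) = -3/2
Best response: Plan B (3/2 is the largest).

Plan B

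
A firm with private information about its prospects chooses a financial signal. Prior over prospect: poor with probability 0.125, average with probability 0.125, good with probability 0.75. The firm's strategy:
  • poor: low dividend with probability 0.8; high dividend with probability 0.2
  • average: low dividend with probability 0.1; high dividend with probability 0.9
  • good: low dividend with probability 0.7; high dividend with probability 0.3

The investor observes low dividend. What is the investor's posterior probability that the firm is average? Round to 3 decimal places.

Apply Bayes' rule using the sender's strategy as the likelihood.
P(low dividend) = 0.125·0.8 + 0.125·0.1 + 0.75·0.7 = 0.6375
P(average | low dividend) = (0.125·0.1) / 0.6375 = 0.0125 / 0.6375 = 0.0196078

0.020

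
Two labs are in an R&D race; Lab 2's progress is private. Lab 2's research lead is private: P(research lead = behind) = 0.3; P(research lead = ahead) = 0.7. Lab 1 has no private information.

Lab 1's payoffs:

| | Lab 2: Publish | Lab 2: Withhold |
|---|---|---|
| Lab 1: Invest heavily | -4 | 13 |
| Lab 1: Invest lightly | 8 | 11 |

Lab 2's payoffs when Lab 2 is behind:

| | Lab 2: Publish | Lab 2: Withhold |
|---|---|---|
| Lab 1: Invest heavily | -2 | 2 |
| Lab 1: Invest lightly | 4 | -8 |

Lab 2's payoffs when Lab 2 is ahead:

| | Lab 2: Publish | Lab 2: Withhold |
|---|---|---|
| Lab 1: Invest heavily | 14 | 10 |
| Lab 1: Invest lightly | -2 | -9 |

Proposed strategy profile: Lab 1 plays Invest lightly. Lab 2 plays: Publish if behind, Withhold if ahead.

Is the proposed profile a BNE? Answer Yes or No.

A profile is a BNE iff every type of every player is best-responding given beliefs about the other side.
Lab 1 plays Invest lightly: E[Invest lightly] = 0.3·(8) + 0.7·(11) = 10.1; E[Invest heavily] = 7.9. Best-responding. ✓
Lab 2 (research lead behind), facing Invest lightly: Publish gives 4, Withhold gives -8. Proposed Publish is best. ✓
Lab 2 (research lead ahead), facing Invest lightly: Publish gives -2, Withhold gives -9. Proposed Withhold is not best — profitable deviation exists. ✗

No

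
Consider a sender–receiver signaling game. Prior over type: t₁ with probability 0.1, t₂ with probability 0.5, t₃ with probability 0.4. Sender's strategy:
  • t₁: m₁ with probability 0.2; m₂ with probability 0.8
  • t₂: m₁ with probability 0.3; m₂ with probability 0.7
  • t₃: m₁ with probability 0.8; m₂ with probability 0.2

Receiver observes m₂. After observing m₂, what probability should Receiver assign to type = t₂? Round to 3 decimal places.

0.686

Apply Bayes' rule using the sender's strategy as the likelihood.
P(m₂) = 0.1·0.8 + 0.5·0.7 + 0.4·0.2 = 0.51
P(t₂ | m₂) = (0.5·0.7) / 0.51 = 0.35 / 0.51 = 0.686275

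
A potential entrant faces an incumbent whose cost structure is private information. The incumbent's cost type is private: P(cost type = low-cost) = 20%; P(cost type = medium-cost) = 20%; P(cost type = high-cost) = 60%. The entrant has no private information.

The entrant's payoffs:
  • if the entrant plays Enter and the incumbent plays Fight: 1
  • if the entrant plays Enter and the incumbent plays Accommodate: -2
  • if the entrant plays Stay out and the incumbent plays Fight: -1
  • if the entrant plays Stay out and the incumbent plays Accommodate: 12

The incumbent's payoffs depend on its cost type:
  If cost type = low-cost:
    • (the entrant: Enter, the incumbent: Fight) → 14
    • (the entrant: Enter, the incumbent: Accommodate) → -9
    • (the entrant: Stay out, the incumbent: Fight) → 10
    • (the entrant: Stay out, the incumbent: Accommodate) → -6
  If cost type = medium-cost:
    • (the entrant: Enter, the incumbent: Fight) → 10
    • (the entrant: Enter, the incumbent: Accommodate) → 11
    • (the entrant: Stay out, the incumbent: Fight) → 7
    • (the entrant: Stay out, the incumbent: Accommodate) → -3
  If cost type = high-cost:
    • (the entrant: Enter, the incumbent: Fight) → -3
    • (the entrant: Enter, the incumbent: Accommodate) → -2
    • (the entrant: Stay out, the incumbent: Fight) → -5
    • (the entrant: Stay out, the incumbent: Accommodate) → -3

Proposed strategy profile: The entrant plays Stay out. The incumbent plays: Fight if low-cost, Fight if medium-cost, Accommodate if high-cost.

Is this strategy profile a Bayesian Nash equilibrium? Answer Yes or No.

Yes

The entrant plays Stay out: E[Stay out] = 0.2·(-1) + 0.2·(-1) + 0.6·(12) = 6.8; E[Enter] = -0.8. Best-responding. ✓
The incumbent (cost type low-cost), facing Stay out: Fight gives 10, Accommodate gives -6. Proposed Fight is best. ✓
The incumbent (cost type medium-cost), facing Stay out: Fight gives 7, Accommodate gives -3. Proposed Fight is best. ✓
The incumbent (cost type high-cost), facing Stay out: Fight gives -5, Accommodate gives -3. Proposed Accommodate is best. ✓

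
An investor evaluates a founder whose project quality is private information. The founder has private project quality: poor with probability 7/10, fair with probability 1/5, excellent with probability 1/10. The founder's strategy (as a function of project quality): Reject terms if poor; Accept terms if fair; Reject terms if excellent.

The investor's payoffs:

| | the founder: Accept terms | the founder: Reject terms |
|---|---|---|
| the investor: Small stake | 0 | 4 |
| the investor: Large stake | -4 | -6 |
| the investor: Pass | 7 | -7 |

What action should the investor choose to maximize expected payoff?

Small stake

Compute the investor's expected payoff for each action, taking the expectation over the founder's type.
E[Small stake] = 7/10·(4) + 1/5·(0) + 1/10·(4) = 16/5
E[Large stake] = 7/10·(-6) + 1/5·(-4) + 1/10·(-6) = -28/5
E[Pass] = 7/10·(-7) + 1/5·(7) + 1/10·(-7) = -21/5
Best response: Small stake (16/5 is the largest).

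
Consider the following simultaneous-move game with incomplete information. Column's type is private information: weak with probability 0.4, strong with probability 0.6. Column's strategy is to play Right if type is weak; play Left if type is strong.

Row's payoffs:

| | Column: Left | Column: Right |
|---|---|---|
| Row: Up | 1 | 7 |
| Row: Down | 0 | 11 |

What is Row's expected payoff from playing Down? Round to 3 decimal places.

E[Down] = 0.4·11 + 0.6·0 = 4.4 + 0 = 4.4

4.400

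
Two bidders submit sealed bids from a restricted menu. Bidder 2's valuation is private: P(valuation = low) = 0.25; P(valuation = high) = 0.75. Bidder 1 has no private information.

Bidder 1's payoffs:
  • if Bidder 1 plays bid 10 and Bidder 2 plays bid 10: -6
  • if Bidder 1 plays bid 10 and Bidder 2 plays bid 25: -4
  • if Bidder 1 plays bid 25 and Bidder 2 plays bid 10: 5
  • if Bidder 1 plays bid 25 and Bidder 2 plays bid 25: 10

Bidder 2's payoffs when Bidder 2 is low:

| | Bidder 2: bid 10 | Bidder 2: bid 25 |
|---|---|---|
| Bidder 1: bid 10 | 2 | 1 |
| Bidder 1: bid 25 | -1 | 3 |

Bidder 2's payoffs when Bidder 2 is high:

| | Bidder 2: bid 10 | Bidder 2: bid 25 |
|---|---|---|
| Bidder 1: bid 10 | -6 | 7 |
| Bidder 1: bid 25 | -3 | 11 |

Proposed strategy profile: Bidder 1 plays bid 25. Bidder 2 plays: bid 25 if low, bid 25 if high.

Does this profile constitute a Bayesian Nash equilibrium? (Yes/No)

Bidder 1 plays bid 25: E[bid 25] = 0.25·(10) + 0.75·(10) = 10; E[bid 10] = -4. Best-responding. ✓
Bidder 2 (valuation low), facing bid 25: bid 10 gives -1, bid 25 gives 3. Proposed bid 25 is best. ✓
Bidder 2 (valuation high), facing bid 25: bid 10 gives -3, bid 25 gives 11. Proposed bid 25 is best. ✓

Yes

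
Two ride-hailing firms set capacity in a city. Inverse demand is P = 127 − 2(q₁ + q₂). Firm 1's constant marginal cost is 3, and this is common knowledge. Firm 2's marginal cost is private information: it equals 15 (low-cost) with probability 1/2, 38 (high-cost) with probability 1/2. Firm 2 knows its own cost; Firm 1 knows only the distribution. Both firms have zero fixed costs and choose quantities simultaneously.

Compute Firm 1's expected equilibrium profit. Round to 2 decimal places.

Firm 2 with cost c maximizes (127 − 2(q₁+q₂) − c)·q₂, giving q₂(c) = (127 − c − 2q₁)/4.
E[c₂] = 1/2·15 + 1/2·38 = 26.5
Firm 1's FOC against E[q₂] yields q₁ = (127 − 2·3 + E[c₂])/6 = (127 − 6 + 26.5)/6 = 24.5833.
E[P] = 127 − 2·(q₁ + E[q₂]) = 52.1667; Firm 1's expected profit = (E[P] − 3)·q₁ = (52.1667 − 3)·24.5833 = 1208.68.

1208.68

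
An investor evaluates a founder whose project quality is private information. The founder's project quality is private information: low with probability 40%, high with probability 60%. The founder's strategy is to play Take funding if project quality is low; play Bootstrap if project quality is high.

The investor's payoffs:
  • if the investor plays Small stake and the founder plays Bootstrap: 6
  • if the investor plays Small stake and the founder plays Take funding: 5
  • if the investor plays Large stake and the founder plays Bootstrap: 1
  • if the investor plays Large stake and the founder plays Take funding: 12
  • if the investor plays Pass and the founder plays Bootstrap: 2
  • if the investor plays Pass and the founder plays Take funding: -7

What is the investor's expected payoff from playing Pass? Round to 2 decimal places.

E[Pass] = 0.4·(-7) + 0.6·2 = (-2.8) + 1.2 = -1.6

-1.60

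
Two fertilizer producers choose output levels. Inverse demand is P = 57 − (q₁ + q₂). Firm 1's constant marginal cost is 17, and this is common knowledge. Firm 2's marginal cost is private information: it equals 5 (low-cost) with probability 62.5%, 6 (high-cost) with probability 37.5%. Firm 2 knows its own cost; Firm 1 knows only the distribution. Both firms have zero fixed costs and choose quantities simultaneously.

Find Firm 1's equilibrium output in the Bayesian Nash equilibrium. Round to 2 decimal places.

9.46

Type-c best response for Firm 2: q₂(c) = (57 − c)/2 − q₁/2.
Firm 1 maximizes expected profit; its first-order condition is 57 − 2q₁ − E[q₂] − 17 = 0.
Substituting E[q₂] and solving: E[c₂] = 5.375, so q₁ = (57 − 2·17 + 5.375)/3 = 9.45833.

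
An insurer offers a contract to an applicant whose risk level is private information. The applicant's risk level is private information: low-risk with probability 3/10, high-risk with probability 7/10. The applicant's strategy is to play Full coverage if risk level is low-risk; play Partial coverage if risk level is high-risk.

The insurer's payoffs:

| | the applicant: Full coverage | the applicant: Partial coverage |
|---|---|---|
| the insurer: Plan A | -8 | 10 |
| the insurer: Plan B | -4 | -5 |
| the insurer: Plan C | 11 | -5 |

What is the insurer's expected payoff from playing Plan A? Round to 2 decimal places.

4.60

E[Plan A] = 3/10·(-8) + 7/10·10 = (-12/5) + 7 = 23/5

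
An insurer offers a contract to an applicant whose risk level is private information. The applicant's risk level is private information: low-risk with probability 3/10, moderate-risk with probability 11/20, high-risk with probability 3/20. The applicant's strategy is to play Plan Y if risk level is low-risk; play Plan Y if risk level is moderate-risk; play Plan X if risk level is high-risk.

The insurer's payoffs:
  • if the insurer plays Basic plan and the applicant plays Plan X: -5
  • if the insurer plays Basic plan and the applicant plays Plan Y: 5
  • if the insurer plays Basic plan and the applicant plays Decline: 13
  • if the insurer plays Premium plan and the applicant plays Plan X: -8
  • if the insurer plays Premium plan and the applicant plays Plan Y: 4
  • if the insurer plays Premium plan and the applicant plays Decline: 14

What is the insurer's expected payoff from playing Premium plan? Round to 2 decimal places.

Take the expectation over the applicant's risk level, weighting each type's action by its prior probability.
E[Premium plan] = 3/10·4 + 11/20·4 + 3/20·(-8) = 6/5 + 11/5 + (-6/5) = 11/5

2.20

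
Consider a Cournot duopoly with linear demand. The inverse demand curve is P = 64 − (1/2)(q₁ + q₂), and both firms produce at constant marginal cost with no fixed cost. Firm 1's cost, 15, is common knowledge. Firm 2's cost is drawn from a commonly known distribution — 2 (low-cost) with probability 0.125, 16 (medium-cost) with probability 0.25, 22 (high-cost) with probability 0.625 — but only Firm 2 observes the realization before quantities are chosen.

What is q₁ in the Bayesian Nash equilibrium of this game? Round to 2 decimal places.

34.67

Type-c best response for Firm 2: q₂(c) = (64 − c) − q₁/2.
Firm 1 maximizes expected profit; its first-order condition is 64 − q₁ − (1/2)E[q₂] − 15 = 0.
Substituting E[q₂] and solving: E[c₂] = 18, so q₁ = (64 − 2·15 + 18)/(3/2) = 34.6667.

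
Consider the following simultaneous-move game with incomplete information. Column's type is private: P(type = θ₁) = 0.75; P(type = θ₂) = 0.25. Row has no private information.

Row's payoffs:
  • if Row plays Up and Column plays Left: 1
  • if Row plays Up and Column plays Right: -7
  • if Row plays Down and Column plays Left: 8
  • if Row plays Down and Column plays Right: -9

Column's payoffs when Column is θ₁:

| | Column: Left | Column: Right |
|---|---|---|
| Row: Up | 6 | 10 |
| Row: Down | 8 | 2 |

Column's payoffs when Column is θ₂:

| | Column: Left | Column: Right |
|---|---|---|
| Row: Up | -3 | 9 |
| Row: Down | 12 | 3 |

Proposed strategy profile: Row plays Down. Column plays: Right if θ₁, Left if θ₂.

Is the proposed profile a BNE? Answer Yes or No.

No

Row plays Down: E[Down] = 0.75·(-9) + 0.25·(8) = -4.75; E[Up] = -5. Best-responding. ✓
Column (type θ₁), facing Down: Left gives 8, Right gives 2. Proposed Right is not best — profitable deviation exists. ✗
Column (type θ₂), facing Down: Left gives 12, Right gives 3. Proposed Left is best. ✓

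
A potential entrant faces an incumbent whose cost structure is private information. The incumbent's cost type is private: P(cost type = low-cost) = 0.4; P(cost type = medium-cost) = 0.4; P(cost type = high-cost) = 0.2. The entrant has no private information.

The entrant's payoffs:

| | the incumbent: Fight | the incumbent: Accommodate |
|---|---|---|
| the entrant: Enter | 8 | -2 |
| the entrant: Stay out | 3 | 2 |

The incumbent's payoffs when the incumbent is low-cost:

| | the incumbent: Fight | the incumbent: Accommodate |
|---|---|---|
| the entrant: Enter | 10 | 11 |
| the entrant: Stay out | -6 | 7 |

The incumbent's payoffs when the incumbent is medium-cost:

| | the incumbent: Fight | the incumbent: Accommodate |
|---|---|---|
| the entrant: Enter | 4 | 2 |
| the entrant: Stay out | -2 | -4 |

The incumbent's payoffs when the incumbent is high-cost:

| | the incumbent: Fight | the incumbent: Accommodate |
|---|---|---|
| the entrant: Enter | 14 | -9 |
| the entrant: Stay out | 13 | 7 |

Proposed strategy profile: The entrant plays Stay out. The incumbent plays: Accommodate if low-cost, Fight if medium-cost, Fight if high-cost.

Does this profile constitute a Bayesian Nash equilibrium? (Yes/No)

No

A profile is a BNE iff every type of every player is best-responding given beliefs about the other side.
The entrant plays Stay out: E[Stay out] = 0.4·(2) + 0.4·(3) + 0.2·(3) = 2.6; E[Enter] = 4. Not best-responding. ✗
The incumbent (cost type low-cost), facing Stay out: Fight gives -6, Accommodate gives 7. Proposed Accommodate is best. ✓
The incumbent (cost type medium-cost), facing Stay out: Fight gives -2, Accommodate gives -4. Proposed Fight is best. ✓
The incumbent (cost type high-cost), facing Stay out: Fight gives 13, Accommodate gives 7. Proposed Fight is best. ✓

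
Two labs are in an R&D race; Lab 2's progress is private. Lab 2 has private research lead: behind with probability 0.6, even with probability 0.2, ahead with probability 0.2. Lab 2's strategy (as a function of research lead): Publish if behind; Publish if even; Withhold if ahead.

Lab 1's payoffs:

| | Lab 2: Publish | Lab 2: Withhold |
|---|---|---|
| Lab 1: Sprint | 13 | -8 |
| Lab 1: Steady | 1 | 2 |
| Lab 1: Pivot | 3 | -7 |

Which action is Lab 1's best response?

Compute Lab 1's expected payoff for each action, taking the expectation over Lab 2's type.
E[Sprint] = 0.6·(13) + 0.2·(13) + 0.2·(-8) = 8.8
E[Steady] = 0.6·(1) + 0.2·(1) + 0.2·(2) = 1.2
E[Pivot] = 0.6·(3) + 0.2·(3) + 0.2·(-7) = 1
Best response: Sprint (8.8 is the largest).

Sprint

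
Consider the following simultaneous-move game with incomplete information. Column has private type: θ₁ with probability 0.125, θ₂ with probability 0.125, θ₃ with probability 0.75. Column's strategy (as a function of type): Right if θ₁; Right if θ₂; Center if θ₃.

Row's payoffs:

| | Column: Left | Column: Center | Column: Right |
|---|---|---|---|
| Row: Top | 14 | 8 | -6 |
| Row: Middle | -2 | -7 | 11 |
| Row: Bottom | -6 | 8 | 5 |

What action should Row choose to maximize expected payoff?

E[Top] = 0.125·(-6) + 0.125·(-6) + 0.75·(8) = 4.5
E[Middle] = 0.125·(11) + 0.125·(11) + 0.75·(-7) = -2.5
E[Bottom] = 0.125·(5) + 0.125·(5) + 0.75·(8) = 7.25
Best response: Bottom (7.25 is the largest).

Bottom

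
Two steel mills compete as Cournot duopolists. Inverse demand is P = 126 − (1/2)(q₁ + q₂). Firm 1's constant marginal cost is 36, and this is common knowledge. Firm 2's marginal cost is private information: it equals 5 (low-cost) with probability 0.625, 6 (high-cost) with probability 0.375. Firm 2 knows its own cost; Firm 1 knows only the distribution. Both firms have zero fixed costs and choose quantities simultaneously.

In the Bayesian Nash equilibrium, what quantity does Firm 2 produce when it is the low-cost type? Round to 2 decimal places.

Each type of Firm 2 best-responds to q₁; Firm 1 best-responds to the expected q₂ over Firm 2's types.
Firm 2 with cost c maximizes (126 − (1/2)(q₁+q₂) − c)·q₂, giving q₂(c) = (126 − c − (1/2)q₁).
E[c₂] = 0.625·5 + 0.375·6 = 5.375
Firm 1's FOC against E[q₂] yields q₁ = (126 − 2·36 + E[c₂])/(3/2) = (126 − 72 + 5.375)/(3/2) = 39.5833.
q₂(low-cost) = (126 − 5 − (1/2)·39.5833) = 101.208.

101.21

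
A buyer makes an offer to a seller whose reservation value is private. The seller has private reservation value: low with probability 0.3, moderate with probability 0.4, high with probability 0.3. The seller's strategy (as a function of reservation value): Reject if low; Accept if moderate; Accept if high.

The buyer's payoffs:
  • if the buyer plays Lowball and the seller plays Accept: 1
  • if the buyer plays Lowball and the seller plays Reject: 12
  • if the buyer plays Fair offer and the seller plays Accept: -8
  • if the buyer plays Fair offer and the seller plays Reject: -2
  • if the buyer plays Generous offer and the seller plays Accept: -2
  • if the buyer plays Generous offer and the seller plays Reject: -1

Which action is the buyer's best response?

Lowball

E[Lowball] = 0.3·(12) + 0.4·(1) + 0.3·(1) = 4.3
E[Fair offer] = 0.3·(-2) + 0.4·(-8) + 0.3·(-8) = -6.2
E[Generous offer] = 0.3·(-1) + 0.4·(-2) + 0.3·(-2) = -1.7
Best response: Lowball (4.3 is the largest).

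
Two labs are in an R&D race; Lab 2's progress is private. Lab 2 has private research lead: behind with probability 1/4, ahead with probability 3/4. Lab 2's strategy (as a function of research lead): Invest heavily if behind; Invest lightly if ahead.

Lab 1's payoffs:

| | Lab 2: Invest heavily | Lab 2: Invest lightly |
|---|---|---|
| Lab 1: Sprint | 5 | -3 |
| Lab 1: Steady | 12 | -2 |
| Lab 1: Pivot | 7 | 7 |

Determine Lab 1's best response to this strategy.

E[Sprint] = 1/4·(5) + 3/4·(-3) = -1
E[Steady] = 1/4·(12) + 3/4·(-2) = 3/2
E[Pivot] = 1/4·(7) + 3/4·(7) = 7
Best response: Pivot (7 is the largest).

Pivot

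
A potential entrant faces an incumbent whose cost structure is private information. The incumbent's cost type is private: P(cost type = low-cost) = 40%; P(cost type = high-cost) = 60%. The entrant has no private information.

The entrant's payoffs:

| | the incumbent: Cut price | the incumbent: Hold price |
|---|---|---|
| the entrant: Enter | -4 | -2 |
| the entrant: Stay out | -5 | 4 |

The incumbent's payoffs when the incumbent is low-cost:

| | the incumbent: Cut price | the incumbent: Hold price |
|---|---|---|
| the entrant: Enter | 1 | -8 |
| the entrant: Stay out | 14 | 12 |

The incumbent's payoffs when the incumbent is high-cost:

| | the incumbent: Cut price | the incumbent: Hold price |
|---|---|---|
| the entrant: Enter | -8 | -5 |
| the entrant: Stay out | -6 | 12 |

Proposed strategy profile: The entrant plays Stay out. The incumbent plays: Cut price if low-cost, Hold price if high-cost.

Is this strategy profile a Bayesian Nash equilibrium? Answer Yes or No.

Yes

The entrant plays Stay out: E[Stay out] = 0.4·(-5) + 0.6·(4) = 0.4; E[Enter] = -2.8. Best-responding. ✓
The incumbent (cost type low-cost), facing Stay out: Cut price gives 14, Hold price gives 12. Proposed Cut price is best. ✓
The incumbent (cost type high-cost), facing Stay out: Cut price gives -6, Hold price gives 12. Proposed Hold price is best. ✓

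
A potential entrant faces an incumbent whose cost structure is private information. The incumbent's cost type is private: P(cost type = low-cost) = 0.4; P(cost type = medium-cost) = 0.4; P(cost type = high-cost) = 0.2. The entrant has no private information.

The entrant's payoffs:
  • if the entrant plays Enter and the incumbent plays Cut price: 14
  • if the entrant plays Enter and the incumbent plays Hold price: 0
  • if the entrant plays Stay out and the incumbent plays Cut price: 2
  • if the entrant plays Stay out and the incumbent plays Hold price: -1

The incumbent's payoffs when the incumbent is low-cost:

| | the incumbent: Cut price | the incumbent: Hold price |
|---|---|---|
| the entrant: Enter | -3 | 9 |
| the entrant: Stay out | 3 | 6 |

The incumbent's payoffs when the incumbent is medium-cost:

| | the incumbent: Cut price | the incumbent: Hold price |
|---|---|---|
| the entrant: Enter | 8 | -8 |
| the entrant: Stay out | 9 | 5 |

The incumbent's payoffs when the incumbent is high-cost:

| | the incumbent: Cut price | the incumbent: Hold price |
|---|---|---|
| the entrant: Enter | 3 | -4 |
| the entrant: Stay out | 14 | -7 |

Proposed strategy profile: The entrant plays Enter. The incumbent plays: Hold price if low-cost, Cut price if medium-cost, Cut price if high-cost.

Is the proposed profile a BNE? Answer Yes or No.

Yes

The entrant plays Enter: E[Enter] = 0.4·(0) + 0.4·(14) + 0.2·(14) = 8.4; E[Stay out] = 0.8. Best-responding. ✓
The incumbent (cost type low-cost), facing Enter: Cut price gives -3, Hold price gives 9. Proposed Hold price is best. ✓
The incumbent (cost type medium-cost), facing Enter: Cut price gives 8, Hold price gives -8. Proposed Cut price is best. ✓
The incumbent (cost type high-cost), facing Enter: Cut price gives 3, Hold price gives -4. Proposed Cut price is best. ✓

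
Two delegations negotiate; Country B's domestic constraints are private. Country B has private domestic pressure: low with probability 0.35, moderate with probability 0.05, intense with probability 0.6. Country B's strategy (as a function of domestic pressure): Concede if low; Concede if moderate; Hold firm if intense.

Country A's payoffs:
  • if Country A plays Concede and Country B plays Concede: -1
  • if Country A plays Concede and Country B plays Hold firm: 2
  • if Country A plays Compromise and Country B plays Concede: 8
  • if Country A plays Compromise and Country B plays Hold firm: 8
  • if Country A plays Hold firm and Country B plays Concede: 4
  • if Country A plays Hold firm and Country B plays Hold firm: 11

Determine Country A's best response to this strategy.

Hold firm

E[Concede] = 0.35·(-1) + 0.05·(-1) + 0.6·(2) = 0.8
E[Compromise] = 0.35·(8) + 0.05·(8) + 0.6·(8) = 8
E[Hold firm] = 0.35·(4) + 0.05·(4) + 0.6·(11) = 8.2
Best response: Hold firm (8.2 is the largest).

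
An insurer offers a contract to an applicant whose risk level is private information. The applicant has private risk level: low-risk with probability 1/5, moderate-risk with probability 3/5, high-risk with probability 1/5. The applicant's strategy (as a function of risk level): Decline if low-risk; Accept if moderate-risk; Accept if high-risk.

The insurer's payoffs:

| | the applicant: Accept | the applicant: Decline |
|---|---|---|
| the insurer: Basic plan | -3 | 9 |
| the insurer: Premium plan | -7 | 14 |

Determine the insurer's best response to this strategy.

Basic plan

E[Basic plan] = 1/5·(9) + 3/5·(-3) + 1/5·(-3) = -3/5
E[Premium plan] = 1/5·(14) + 3/5·(-7) + 1/5·(-7) = -14/5
Best response: Basic plan (-3/5 is the largest).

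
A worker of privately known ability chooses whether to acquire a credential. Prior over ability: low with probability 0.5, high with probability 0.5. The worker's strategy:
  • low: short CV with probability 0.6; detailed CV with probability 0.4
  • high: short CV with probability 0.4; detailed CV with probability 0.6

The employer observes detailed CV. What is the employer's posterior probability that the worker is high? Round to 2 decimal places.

0.60

P(detailed CV) = 0.5·0.4 + 0.5·0.6 = 0.5
P(high | detailed CV) = (0.5·0.6) / 0.5 = 0.3 / 0.5 = 0.6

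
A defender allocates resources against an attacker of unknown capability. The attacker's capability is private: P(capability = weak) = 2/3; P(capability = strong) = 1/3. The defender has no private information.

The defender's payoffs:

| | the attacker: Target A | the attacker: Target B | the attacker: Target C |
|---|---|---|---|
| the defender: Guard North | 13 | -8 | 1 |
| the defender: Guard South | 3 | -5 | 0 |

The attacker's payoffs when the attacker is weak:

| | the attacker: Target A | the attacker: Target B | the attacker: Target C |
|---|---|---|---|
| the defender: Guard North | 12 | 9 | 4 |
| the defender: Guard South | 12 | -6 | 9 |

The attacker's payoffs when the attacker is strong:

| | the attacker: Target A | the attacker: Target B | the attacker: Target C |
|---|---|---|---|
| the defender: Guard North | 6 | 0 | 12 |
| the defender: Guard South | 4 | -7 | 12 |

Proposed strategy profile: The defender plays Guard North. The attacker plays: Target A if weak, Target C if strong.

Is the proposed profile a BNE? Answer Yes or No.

The defender plays Guard North: E[Guard North] = 2/3·(13) + 1/3·(1) = 9; E[Guard South] = 2. Best-responding. ✓
The attacker (capability weak), facing Guard North: Target A gives 12, Target B gives 9, Target C gives 4. Proposed Target A is best. ✓
The attacker (capability strong), facing Guard North: Target A gives 6, Target B gives 0, Target C gives 12. Proposed Target C is best. ✓

Yes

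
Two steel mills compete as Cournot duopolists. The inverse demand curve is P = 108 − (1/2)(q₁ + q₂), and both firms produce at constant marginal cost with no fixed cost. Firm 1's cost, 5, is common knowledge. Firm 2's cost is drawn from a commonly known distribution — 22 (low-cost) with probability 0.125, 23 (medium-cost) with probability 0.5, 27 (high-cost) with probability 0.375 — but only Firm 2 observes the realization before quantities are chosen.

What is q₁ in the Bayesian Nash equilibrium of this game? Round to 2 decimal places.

Type-c best response for Firm 2: q₂(c) = (108 − c) − q₁/2.
Firm 1 maximizes expected profit; its first-order condition is 108 − q₁ − (1/2)E[q₂] − 5 = 0.
Substituting E[q₂] and solving: E[c₂] = 24.375, so q₁ = (108 − 2·5 + 24.375)/(3/2) = 81.5833.

81.58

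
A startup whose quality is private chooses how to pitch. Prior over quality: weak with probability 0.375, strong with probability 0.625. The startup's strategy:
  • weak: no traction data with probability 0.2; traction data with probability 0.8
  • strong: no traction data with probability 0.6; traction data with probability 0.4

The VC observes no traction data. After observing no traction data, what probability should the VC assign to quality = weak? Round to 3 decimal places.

P(no traction data) = 0.375·0.2 + 0.625·0.6 = 0.45
P(weak | no traction data) = (0.375·0.2) / 0.45 = 0.075 / 0.45 = 0.166667

0.167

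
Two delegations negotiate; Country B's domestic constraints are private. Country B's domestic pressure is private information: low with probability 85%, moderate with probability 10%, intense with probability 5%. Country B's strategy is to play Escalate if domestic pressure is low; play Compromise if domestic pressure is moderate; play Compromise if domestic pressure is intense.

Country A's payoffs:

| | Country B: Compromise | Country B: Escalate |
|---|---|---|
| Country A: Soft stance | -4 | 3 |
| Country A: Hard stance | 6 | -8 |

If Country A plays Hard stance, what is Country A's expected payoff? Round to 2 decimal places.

Take the expectation over Country B's domestic pressure, weighting each type's action by its prior probability.
E[Hard stance] = 0.85·(-8) + 0.1·6 + 0.05·6 = (-6.8) + 0.6 + 0.3 = -5.9

-5.90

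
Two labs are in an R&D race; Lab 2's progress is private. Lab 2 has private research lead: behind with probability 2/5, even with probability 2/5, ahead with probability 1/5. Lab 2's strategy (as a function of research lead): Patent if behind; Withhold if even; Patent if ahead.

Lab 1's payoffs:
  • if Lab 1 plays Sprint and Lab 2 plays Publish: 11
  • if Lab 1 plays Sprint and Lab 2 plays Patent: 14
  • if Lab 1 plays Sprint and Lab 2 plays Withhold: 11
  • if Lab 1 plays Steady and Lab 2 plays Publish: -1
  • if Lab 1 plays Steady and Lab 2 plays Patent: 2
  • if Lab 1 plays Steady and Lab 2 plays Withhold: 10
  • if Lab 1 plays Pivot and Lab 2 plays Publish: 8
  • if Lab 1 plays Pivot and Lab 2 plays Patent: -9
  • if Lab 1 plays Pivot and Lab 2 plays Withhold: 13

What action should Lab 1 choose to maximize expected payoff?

Sprint

E[Sprint] = 2/5·(14) + 2/5·(11) + 1/5·(14) = 64/5
E[Steady] = 2/5·(2) + 2/5·(10) + 1/5·(2) = 26/5
E[Pivot] = 2/5·(-9) + 2/5·(13) + 1/5·(-9) = -1/5
Best response: Sprint (64/5 is the largest).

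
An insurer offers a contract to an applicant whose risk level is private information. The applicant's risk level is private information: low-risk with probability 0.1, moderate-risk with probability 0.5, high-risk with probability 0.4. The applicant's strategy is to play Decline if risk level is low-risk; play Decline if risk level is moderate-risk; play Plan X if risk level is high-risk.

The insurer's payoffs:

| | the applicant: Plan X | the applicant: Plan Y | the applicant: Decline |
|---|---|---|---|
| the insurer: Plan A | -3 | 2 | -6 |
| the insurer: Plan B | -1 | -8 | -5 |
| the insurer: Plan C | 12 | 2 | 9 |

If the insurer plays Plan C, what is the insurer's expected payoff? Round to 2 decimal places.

E[Plan C] = 0.1·9 + 0.5·9 + 0.4·12 = 0.9 + 4.5 + 4.8 = 10.2

10.20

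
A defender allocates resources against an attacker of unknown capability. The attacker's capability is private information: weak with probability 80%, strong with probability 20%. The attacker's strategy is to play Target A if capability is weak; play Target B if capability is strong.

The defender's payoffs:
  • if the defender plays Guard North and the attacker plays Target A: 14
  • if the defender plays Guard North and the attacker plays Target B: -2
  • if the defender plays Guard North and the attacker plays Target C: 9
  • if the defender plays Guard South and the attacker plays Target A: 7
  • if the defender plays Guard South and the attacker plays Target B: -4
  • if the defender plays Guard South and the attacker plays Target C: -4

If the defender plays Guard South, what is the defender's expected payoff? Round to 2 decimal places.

Take the expectation over the attacker's capability, weighting each type's action by its prior probability.
E[Guard South] = 0.8·7 + 0.2·(-4) = 5.6 + (-0.8) = 4.8

4.80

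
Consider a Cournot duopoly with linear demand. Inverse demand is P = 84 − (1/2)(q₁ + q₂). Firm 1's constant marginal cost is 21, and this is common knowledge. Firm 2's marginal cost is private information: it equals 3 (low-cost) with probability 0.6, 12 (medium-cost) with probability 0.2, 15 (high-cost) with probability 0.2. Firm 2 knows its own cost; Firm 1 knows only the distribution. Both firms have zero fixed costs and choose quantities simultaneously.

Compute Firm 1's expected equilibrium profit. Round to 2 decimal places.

Type-c best response for Firm 2: q₂(c) = (84 − c) − q₁/2.
Firm 1 maximizes expected profit; its first-order condition is 84 − q₁ − (1/2)E[q₂] − 21 = 0.
Substituting E[q₂] and solving: E[c₂] = 7.2, so q₁ = (84 − 2·21 + 7.2)/(3/2) = 32.8.
E[P] = 84 − (1/2)·(q₁ + E[q₂]) = 37.4; Firm 1's expected profit = (E[P] − 21)·q₁ = (37.4 − 21)·32.8 = 537.92.

537.92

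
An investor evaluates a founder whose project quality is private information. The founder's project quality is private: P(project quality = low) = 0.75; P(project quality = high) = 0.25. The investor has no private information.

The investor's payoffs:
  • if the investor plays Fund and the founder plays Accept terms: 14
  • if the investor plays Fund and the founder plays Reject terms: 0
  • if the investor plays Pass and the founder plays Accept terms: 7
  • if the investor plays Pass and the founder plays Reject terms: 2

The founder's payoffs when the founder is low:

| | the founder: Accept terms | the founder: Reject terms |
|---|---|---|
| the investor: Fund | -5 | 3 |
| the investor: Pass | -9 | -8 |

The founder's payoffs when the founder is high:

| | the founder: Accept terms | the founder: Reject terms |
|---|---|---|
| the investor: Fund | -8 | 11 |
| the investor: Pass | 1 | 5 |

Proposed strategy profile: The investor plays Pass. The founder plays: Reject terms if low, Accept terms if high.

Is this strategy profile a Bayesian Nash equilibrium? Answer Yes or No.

A profile is a BNE iff every type of every player is best-responding given beliefs about the other side.
The investor plays Pass: E[Pass] = 0.75·(2) + 0.25·(7) = 3.25; E[Fund] = 3.5. Not best-responding. ✗
The founder (project quality low), facing Pass: Accept terms gives -9, Reject terms gives -8. Proposed Reject terms is best. ✓
The founder (project quality high), facing Pass: Accept terms gives 1, Reject terms gives 5. Proposed Accept terms is not best — profitable deviation exists. ✗

No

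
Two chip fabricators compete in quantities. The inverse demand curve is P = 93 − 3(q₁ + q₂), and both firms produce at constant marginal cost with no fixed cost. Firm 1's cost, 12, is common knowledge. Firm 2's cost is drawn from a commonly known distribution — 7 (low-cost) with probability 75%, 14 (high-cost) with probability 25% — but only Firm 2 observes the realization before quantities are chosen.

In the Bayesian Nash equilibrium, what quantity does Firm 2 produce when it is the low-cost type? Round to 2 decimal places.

Each type of Firm 2 best-responds to q₁; Firm 1 best-responds to the expected q₂ over Firm 2's types.
Firm 2 with cost c maximizes (93 − 3(q₁+q₂) − c)·q₂, giving q₂(c) = (93 − c − 3q₁)/6.
E[c₂] = 0.75·7 + 0.25·14 = 8.75
Firm 1's FOC against E[q₂] yields q₁ = (93 − 2·12 + E[c₂])/9 = (93 − 24 + 8.75)/9 = 8.63889.
q₂(low-cost) = (93 − 7 − 3·8.63889)/6 = 10.0139.

10.01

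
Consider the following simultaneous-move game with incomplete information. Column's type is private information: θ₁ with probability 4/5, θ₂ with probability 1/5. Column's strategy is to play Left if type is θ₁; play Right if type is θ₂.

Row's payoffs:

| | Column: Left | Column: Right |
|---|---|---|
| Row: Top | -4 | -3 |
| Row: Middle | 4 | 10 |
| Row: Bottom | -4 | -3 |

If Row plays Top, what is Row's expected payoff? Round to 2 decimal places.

E[Top] = 4/5·(-4) + 1/5·(-3) = (-16/5) + (-3/5) = -19/5

-3.80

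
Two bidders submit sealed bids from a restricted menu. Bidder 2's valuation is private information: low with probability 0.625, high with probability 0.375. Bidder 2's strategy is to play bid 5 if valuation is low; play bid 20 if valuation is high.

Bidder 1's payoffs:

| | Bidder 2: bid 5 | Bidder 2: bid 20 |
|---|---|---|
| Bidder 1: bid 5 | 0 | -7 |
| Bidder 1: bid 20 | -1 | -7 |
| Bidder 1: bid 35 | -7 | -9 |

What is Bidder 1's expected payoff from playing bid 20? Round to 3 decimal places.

E[bid 20] = 0.625·(-1) + 0.375·(-7) = (-0.625) + (-2.625) = -3.25

-3.250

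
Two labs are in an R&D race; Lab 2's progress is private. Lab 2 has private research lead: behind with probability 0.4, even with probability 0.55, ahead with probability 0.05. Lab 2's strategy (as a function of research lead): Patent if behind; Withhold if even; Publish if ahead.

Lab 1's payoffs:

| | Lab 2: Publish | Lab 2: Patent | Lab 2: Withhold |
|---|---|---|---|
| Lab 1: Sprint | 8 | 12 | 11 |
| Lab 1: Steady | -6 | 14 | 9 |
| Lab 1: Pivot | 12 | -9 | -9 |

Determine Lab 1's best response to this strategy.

Sprint

E[Sprint] = 0.4·(12) + 0.55·(11) + 0.05·(8) = 11.25
E[Steady] = 0.4·(14) + 0.55·(9) + 0.05·(-6) = 10.25
E[Pivot] = 0.4·(-9) + 0.55·(-9) + 0.05·(12) = -7.95
Best response: Sprint (11.25 is the largest).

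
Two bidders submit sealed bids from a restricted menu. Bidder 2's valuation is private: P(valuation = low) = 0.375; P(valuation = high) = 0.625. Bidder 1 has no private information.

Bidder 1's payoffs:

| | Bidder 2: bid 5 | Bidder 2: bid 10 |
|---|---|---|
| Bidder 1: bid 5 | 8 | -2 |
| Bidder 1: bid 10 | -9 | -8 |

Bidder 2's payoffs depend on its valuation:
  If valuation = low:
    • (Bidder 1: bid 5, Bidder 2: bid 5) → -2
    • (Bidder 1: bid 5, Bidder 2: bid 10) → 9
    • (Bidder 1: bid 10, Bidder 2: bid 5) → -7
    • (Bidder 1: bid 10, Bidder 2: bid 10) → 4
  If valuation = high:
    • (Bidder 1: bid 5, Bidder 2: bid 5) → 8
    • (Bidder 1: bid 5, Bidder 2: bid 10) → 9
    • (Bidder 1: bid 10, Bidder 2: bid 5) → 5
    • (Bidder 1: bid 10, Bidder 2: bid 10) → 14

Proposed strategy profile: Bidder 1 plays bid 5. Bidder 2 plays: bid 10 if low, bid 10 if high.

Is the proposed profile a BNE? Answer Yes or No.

Yes

Bidder 1 plays bid 5: E[bid 5] = 0.375·(-2) + 0.625·(-2) = -2; E[bid 10] = -8. Best-responding. ✓
Bidder 2 (valuation low), facing bid 5: bid 5 gives -2, bid 10 gives 9. Proposed bid 10 is best. ✓
Bidder 2 (valuation high), facing bid 5: bid 5 gives 8, bid 10 gives 9. Proposed bid 10 is best. ✓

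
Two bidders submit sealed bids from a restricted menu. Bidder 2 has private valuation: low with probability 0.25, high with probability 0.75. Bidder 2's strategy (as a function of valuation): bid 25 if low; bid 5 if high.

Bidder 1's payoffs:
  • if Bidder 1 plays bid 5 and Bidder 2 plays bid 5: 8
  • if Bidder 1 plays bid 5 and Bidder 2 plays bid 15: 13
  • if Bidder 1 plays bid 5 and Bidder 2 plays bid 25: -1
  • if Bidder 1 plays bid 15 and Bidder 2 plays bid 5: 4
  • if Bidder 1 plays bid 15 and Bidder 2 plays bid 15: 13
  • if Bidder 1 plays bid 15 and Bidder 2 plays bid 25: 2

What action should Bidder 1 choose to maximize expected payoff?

bid 5

E[bid 5] = 0.25·(-1) + 0.75·(8) = 5.75
E[bid 15] = 0.25·(2) + 0.75·(4) = 3.5
Best response: bid 5 (5.75 is the largest).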